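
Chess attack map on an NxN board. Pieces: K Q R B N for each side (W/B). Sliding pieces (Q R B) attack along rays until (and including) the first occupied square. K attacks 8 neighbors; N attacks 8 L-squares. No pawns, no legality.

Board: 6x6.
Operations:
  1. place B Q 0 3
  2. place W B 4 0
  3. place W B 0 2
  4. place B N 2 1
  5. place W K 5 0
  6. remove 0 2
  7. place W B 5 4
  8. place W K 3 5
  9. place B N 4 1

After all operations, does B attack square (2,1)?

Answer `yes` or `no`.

Op 1: place BQ@(0,3)
Op 2: place WB@(4,0)
Op 3: place WB@(0,2)
Op 4: place BN@(2,1)
Op 5: place WK@(5,0)
Op 6: remove (0,2)
Op 7: place WB@(5,4)
Op 8: place WK@(3,5)
Op 9: place BN@(4,1)
Per-piece attacks for B:
  BQ@(0,3): attacks (0,4) (0,5) (0,2) (0,1) (0,0) (1,3) (2,3) (3,3) (4,3) (5,3) (1,4) (2,5) (1,2) (2,1) [ray(1,-1) blocked at (2,1)]
  BN@(2,1): attacks (3,3) (4,2) (1,3) (0,2) (4,0) (0,0)
  BN@(4,1): attacks (5,3) (3,3) (2,2) (2,0)
B attacks (2,1): yes

Answer: yes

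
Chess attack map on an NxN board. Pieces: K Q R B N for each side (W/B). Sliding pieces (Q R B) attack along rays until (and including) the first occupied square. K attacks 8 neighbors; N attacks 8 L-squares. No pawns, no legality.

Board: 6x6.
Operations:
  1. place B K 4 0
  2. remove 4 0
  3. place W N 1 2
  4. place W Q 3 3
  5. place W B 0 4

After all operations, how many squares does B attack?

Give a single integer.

Op 1: place BK@(4,0)
Op 2: remove (4,0)
Op 3: place WN@(1,2)
Op 4: place WQ@(3,3)
Op 5: place WB@(0,4)
Per-piece attacks for B:
Union (0 distinct): (none)

Answer: 0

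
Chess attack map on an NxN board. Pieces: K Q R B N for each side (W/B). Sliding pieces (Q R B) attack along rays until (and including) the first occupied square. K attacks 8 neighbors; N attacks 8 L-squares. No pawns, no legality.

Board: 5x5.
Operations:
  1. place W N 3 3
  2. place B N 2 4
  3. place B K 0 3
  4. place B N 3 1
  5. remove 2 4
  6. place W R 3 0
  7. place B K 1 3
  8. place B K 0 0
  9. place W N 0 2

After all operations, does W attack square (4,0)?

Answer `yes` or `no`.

Op 1: place WN@(3,3)
Op 2: place BN@(2,4)
Op 3: place BK@(0,3)
Op 4: place BN@(3,1)
Op 5: remove (2,4)
Op 6: place WR@(3,0)
Op 7: place BK@(1,3)
Op 8: place BK@(0,0)
Op 9: place WN@(0,2)
Per-piece attacks for W:
  WN@(0,2): attacks (1,4) (2,3) (1,0) (2,1)
  WR@(3,0): attacks (3,1) (4,0) (2,0) (1,0) (0,0) [ray(0,1) blocked at (3,1); ray(-1,0) blocked at (0,0)]
  WN@(3,3): attacks (1,4) (4,1) (2,1) (1,2)
W attacks (4,0): yes

Answer: yes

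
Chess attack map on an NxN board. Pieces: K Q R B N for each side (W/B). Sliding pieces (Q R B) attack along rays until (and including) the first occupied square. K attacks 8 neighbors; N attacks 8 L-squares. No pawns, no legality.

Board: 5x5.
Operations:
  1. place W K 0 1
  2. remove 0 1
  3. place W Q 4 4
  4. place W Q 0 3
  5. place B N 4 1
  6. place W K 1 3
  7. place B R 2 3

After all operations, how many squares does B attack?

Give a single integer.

Op 1: place WK@(0,1)
Op 2: remove (0,1)
Op 3: place WQ@(4,4)
Op 4: place WQ@(0,3)
Op 5: place BN@(4,1)
Op 6: place WK@(1,3)
Op 7: place BR@(2,3)
Per-piece attacks for B:
  BR@(2,3): attacks (2,4) (2,2) (2,1) (2,0) (3,3) (4,3) (1,3) [ray(-1,0) blocked at (1,3)]
  BN@(4,1): attacks (3,3) (2,2) (2,0)
Union (7 distinct): (1,3) (2,0) (2,1) (2,2) (2,4) (3,3) (4,3)

Answer: 7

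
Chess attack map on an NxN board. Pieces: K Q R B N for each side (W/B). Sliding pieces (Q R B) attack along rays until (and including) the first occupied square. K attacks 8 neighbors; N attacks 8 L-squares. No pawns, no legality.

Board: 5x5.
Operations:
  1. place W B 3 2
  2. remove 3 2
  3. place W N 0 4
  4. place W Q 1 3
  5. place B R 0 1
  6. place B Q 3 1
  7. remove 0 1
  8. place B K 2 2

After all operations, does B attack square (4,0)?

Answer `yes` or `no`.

Op 1: place WB@(3,2)
Op 2: remove (3,2)
Op 3: place WN@(0,4)
Op 4: place WQ@(1,3)
Op 5: place BR@(0,1)
Op 6: place BQ@(3,1)
Op 7: remove (0,1)
Op 8: place BK@(2,2)
Per-piece attacks for B:
  BK@(2,2): attacks (2,3) (2,1) (3,2) (1,2) (3,3) (3,1) (1,3) (1,1)
  BQ@(3,1): attacks (3,2) (3,3) (3,4) (3,0) (4,1) (2,1) (1,1) (0,1) (4,2) (4,0) (2,2) (2,0) [ray(-1,1) blocked at (2,2)]
B attacks (4,0): yes

Answer: yes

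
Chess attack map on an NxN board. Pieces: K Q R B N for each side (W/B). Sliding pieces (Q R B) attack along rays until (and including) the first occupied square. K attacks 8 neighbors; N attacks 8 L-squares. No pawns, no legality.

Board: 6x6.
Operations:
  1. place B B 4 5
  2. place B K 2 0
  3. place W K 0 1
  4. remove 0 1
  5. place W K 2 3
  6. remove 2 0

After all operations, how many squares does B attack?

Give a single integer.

Answer: 3

Derivation:
Op 1: place BB@(4,5)
Op 2: place BK@(2,0)
Op 3: place WK@(0,1)
Op 4: remove (0,1)
Op 5: place WK@(2,3)
Op 6: remove (2,0)
Per-piece attacks for B:
  BB@(4,5): attacks (5,4) (3,4) (2,3) [ray(-1,-1) blocked at (2,3)]
Union (3 distinct): (2,3) (3,4) (5,4)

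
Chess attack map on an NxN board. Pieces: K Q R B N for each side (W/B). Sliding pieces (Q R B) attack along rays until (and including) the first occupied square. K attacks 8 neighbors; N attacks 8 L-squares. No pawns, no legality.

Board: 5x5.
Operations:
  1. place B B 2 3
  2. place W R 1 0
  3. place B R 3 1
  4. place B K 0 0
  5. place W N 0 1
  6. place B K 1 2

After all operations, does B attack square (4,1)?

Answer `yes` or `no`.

Answer: yes

Derivation:
Op 1: place BB@(2,3)
Op 2: place WR@(1,0)
Op 3: place BR@(3,1)
Op 4: place BK@(0,0)
Op 5: place WN@(0,1)
Op 6: place BK@(1,2)
Per-piece attacks for B:
  BK@(0,0): attacks (0,1) (1,0) (1,1)
  BK@(1,2): attacks (1,3) (1,1) (2,2) (0,2) (2,3) (2,1) (0,3) (0,1)
  BB@(2,3): attacks (3,4) (3,2) (4,1) (1,4) (1,2) [ray(-1,-1) blocked at (1,2)]
  BR@(3,1): attacks (3,2) (3,3) (3,4) (3,0) (4,1) (2,1) (1,1) (0,1) [ray(-1,0) blocked at (0,1)]
B attacks (4,1): yes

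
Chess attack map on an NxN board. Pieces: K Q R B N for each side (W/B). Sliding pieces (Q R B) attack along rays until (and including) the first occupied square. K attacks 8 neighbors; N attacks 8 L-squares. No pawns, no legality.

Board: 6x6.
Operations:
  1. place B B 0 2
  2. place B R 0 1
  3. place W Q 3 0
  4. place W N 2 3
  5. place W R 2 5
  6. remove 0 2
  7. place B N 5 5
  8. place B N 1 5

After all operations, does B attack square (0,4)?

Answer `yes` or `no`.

Op 1: place BB@(0,2)
Op 2: place BR@(0,1)
Op 3: place WQ@(3,0)
Op 4: place WN@(2,3)
Op 5: place WR@(2,5)
Op 6: remove (0,2)
Op 7: place BN@(5,5)
Op 8: place BN@(1,5)
Per-piece attacks for B:
  BR@(0,1): attacks (0,2) (0,3) (0,4) (0,5) (0,0) (1,1) (2,1) (3,1) (4,1) (5,1)
  BN@(1,5): attacks (2,3) (3,4) (0,3)
  BN@(5,5): attacks (4,3) (3,4)
B attacks (0,4): yes

Answer: yes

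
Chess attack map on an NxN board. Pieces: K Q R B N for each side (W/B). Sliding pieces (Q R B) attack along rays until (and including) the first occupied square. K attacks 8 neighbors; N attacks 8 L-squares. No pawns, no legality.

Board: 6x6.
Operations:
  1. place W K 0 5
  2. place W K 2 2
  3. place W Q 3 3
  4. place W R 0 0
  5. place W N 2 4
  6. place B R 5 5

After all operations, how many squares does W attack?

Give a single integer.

Op 1: place WK@(0,5)
Op 2: place WK@(2,2)
Op 3: place WQ@(3,3)
Op 4: place WR@(0,0)
Op 5: place WN@(2,4)
Op 6: place BR@(5,5)
Per-piece attacks for W:
  WR@(0,0): attacks (0,1) (0,2) (0,3) (0,4) (0,5) (1,0) (2,0) (3,0) (4,0) (5,0) [ray(0,1) blocked at (0,5)]
  WK@(0,5): attacks (0,4) (1,5) (1,4)
  WK@(2,2): attacks (2,3) (2,1) (3,2) (1,2) (3,3) (3,1) (1,3) (1,1)
  WN@(2,4): attacks (4,5) (0,5) (3,2) (4,3) (1,2) (0,3)
  WQ@(3,3): attacks (3,4) (3,5) (3,2) (3,1) (3,0) (4,3) (5,3) (2,3) (1,3) (0,3) (4,4) (5,5) (4,2) (5,1) (2,4) (2,2) [ray(1,1) blocked at (5,5); ray(-1,1) blocked at (2,4); ray(-1,-1) blocked at (2,2)]
Union (31 distinct): (0,1) (0,2) (0,3) (0,4) (0,5) (1,0) (1,1) (1,2) (1,3) (1,4) (1,5) (2,0) (2,1) (2,2) (2,3) (2,4) (3,0) (3,1) (3,2) (3,3) (3,4) (3,5) (4,0) (4,2) (4,3) (4,4) (4,5) (5,0) (5,1) (5,3) (5,5)

Answer: 31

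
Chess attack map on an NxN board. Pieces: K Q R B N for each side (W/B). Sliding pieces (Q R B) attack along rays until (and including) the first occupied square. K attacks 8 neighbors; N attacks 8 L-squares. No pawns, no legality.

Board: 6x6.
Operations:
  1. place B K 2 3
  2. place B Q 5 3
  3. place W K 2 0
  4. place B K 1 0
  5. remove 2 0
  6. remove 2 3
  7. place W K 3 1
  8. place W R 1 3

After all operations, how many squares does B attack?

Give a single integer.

Op 1: place BK@(2,3)
Op 2: place BQ@(5,3)
Op 3: place WK@(2,0)
Op 4: place BK@(1,0)
Op 5: remove (2,0)
Op 6: remove (2,3)
Op 7: place WK@(3,1)
Op 8: place WR@(1,3)
Per-piece attacks for B:
  BK@(1,0): attacks (1,1) (2,0) (0,0) (2,1) (0,1)
  BQ@(5,3): attacks (5,4) (5,5) (5,2) (5,1) (5,0) (4,3) (3,3) (2,3) (1,3) (4,4) (3,5) (4,2) (3,1) [ray(-1,0) blocked at (1,3); ray(-1,-1) blocked at (3,1)]
Union (18 distinct): (0,0) (0,1) (1,1) (1,3) (2,0) (2,1) (2,3) (3,1) (3,3) (3,5) (4,2) (4,3) (4,4) (5,0) (5,1) (5,2) (5,4) (5,5)

Answer: 18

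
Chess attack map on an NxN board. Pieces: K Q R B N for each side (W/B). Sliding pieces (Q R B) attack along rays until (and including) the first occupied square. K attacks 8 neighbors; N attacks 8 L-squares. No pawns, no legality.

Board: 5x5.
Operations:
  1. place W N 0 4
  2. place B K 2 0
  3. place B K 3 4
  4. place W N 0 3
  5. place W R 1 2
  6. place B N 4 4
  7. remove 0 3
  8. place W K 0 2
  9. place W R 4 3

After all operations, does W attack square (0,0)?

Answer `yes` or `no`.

Op 1: place WN@(0,4)
Op 2: place BK@(2,0)
Op 3: place BK@(3,4)
Op 4: place WN@(0,3)
Op 5: place WR@(1,2)
Op 6: place BN@(4,4)
Op 7: remove (0,3)
Op 8: place WK@(0,2)
Op 9: place WR@(4,3)
Per-piece attacks for W:
  WK@(0,2): attacks (0,3) (0,1) (1,2) (1,3) (1,1)
  WN@(0,4): attacks (1,2) (2,3)
  WR@(1,2): attacks (1,3) (1,4) (1,1) (1,0) (2,2) (3,2) (4,2) (0,2) [ray(-1,0) blocked at (0,2)]
  WR@(4,3): attacks (4,4) (4,2) (4,1) (4,0) (3,3) (2,3) (1,3) (0,3) [ray(0,1) blocked at (4,4)]
W attacks (0,0): no

Answer: no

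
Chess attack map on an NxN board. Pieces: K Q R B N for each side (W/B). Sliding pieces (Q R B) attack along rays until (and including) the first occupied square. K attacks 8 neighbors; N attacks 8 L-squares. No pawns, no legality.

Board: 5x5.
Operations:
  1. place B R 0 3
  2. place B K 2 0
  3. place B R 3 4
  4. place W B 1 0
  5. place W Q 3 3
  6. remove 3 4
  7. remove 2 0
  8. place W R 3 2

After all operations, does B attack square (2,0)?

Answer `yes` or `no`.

Op 1: place BR@(0,3)
Op 2: place BK@(2,0)
Op 3: place BR@(3,4)
Op 4: place WB@(1,0)
Op 5: place WQ@(3,3)
Op 6: remove (3,4)
Op 7: remove (2,0)
Op 8: place WR@(3,2)
Per-piece attacks for B:
  BR@(0,3): attacks (0,4) (0,2) (0,1) (0,0) (1,3) (2,3) (3,3) [ray(1,0) blocked at (3,3)]
B attacks (2,0): no

Answer: no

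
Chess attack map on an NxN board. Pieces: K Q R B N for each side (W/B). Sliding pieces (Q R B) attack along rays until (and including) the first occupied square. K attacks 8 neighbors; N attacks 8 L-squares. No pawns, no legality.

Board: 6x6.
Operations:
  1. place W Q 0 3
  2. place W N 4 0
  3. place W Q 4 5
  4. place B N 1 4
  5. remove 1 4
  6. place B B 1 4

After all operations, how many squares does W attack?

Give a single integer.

Answer: 26

Derivation:
Op 1: place WQ@(0,3)
Op 2: place WN@(4,0)
Op 3: place WQ@(4,5)
Op 4: place BN@(1,4)
Op 5: remove (1,4)
Op 6: place BB@(1,4)
Per-piece attacks for W:
  WQ@(0,3): attacks (0,4) (0,5) (0,2) (0,1) (0,0) (1,3) (2,3) (3,3) (4,3) (5,3) (1,4) (1,2) (2,1) (3,0) [ray(1,1) blocked at (1,4)]
  WN@(4,0): attacks (5,2) (3,2) (2,1)
  WQ@(4,5): attacks (4,4) (4,3) (4,2) (4,1) (4,0) (5,5) (3,5) (2,5) (1,5) (0,5) (5,4) (3,4) (2,3) (1,2) (0,1) [ray(0,-1) blocked at (4,0)]
Union (26 distinct): (0,0) (0,1) (0,2) (0,4) (0,5) (1,2) (1,3) (1,4) (1,5) (2,1) (2,3) (2,5) (3,0) (3,2) (3,3) (3,4) (3,5) (4,0) (4,1) (4,2) (4,3) (4,4) (5,2) (5,3) (5,4) (5,5)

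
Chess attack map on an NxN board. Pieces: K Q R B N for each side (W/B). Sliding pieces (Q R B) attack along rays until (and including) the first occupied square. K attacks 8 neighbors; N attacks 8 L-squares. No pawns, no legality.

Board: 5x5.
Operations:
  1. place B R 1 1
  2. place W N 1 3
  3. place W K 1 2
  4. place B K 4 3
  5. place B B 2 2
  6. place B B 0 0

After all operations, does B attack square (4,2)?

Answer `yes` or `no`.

Answer: yes

Derivation:
Op 1: place BR@(1,1)
Op 2: place WN@(1,3)
Op 3: place WK@(1,2)
Op 4: place BK@(4,3)
Op 5: place BB@(2,2)
Op 6: place BB@(0,0)
Per-piece attacks for B:
  BB@(0,0): attacks (1,1) [ray(1,1) blocked at (1,1)]
  BR@(1,1): attacks (1,2) (1,0) (2,1) (3,1) (4,1) (0,1) [ray(0,1) blocked at (1,2)]
  BB@(2,2): attacks (3,3) (4,4) (3,1) (4,0) (1,3) (1,1) [ray(-1,1) blocked at (1,3); ray(-1,-1) blocked at (1,1)]
  BK@(4,3): attacks (4,4) (4,2) (3,3) (3,4) (3,2)
B attacks (4,2): yes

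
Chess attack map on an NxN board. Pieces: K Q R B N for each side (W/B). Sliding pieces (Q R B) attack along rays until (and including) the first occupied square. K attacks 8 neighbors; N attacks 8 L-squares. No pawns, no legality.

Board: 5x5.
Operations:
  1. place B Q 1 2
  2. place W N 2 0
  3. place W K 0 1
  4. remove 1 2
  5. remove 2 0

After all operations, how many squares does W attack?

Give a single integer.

Op 1: place BQ@(1,2)
Op 2: place WN@(2,0)
Op 3: place WK@(0,1)
Op 4: remove (1,2)
Op 5: remove (2,0)
Per-piece attacks for W:
  WK@(0,1): attacks (0,2) (0,0) (1,1) (1,2) (1,0)
Union (5 distinct): (0,0) (0,2) (1,0) (1,1) (1,2)

Answer: 5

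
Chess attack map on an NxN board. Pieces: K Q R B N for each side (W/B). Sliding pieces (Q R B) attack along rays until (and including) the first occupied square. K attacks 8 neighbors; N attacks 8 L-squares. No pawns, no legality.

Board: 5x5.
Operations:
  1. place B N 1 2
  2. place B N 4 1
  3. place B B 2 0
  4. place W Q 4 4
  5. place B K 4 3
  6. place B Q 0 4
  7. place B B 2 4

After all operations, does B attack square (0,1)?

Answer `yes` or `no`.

Op 1: place BN@(1,2)
Op 2: place BN@(4,1)
Op 3: place BB@(2,0)
Op 4: place WQ@(4,4)
Op 5: place BK@(4,3)
Op 6: place BQ@(0,4)
Op 7: place BB@(2,4)
Per-piece attacks for B:
  BQ@(0,4): attacks (0,3) (0,2) (0,1) (0,0) (1,4) (2,4) (1,3) (2,2) (3,1) (4,0) [ray(1,0) blocked at (2,4)]
  BN@(1,2): attacks (2,4) (3,3) (0,4) (2,0) (3,1) (0,0)
  BB@(2,0): attacks (3,1) (4,2) (1,1) (0,2)
  BB@(2,4): attacks (3,3) (4,2) (1,3) (0,2)
  BN@(4,1): attacks (3,3) (2,2) (2,0)
  BK@(4,3): attacks (4,4) (4,2) (3,3) (3,4) (3,2)
B attacks (0,1): yes

Answer: yes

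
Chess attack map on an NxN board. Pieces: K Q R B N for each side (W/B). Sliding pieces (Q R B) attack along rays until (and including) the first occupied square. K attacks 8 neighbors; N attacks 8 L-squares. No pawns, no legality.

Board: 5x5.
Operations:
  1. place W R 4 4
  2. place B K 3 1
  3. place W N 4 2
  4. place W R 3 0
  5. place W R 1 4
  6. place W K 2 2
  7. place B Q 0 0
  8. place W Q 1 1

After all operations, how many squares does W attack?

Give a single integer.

Answer: 23

Derivation:
Op 1: place WR@(4,4)
Op 2: place BK@(3,1)
Op 3: place WN@(4,2)
Op 4: place WR@(3,0)
Op 5: place WR@(1,4)
Op 6: place WK@(2,2)
Op 7: place BQ@(0,0)
Op 8: place WQ@(1,1)
Per-piece attacks for W:
  WQ@(1,1): attacks (1,2) (1,3) (1,4) (1,0) (2,1) (3,1) (0,1) (2,2) (2,0) (0,2) (0,0) [ray(0,1) blocked at (1,4); ray(1,0) blocked at (3,1); ray(1,1) blocked at (2,2); ray(-1,-1) blocked at (0,0)]
  WR@(1,4): attacks (1,3) (1,2) (1,1) (2,4) (3,4) (4,4) (0,4) [ray(0,-1) blocked at (1,1); ray(1,0) blocked at (4,4)]
  WK@(2,2): attacks (2,3) (2,1) (3,2) (1,2) (3,3) (3,1) (1,3) (1,1)
  WR@(3,0): attacks (3,1) (4,0) (2,0) (1,0) (0,0) [ray(0,1) blocked at (3,1); ray(-1,0) blocked at (0,0)]
  WN@(4,2): attacks (3,4) (2,3) (3,0) (2,1)
  WR@(4,4): attacks (4,3) (4,2) (3,4) (2,4) (1,4) [ray(0,-1) blocked at (4,2); ray(-1,0) blocked at (1,4)]
Union (23 distinct): (0,0) (0,1) (0,2) (0,4) (1,0) (1,1) (1,2) (1,3) (1,4) (2,0) (2,1) (2,2) (2,3) (2,4) (3,0) (3,1) (3,2) (3,3) (3,4) (4,0) (4,2) (4,3) (4,4)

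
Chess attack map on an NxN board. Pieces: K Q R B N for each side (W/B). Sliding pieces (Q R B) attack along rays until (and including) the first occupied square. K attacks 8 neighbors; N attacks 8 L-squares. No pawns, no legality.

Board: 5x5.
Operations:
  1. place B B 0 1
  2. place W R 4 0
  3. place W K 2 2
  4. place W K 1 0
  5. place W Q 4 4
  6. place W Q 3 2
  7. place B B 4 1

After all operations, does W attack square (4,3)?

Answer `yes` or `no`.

Op 1: place BB@(0,1)
Op 2: place WR@(4,0)
Op 3: place WK@(2,2)
Op 4: place WK@(1,0)
Op 5: place WQ@(4,4)
Op 6: place WQ@(3,2)
Op 7: place BB@(4,1)
Per-piece attacks for W:
  WK@(1,0): attacks (1,1) (2,0) (0,0) (2,1) (0,1)
  WK@(2,2): attacks (2,3) (2,1) (3,2) (1,2) (3,3) (3,1) (1,3) (1,1)
  WQ@(3,2): attacks (3,3) (3,4) (3,1) (3,0) (4,2) (2,2) (4,3) (4,1) (2,3) (1,4) (2,1) (1,0) [ray(-1,0) blocked at (2,2); ray(1,-1) blocked at (4,1); ray(-1,-1) blocked at (1,0)]
  WR@(4,0): attacks (4,1) (3,0) (2,0) (1,0) [ray(0,1) blocked at (4,1); ray(-1,0) blocked at (1,0)]
  WQ@(4,4): attacks (4,3) (4,2) (4,1) (3,4) (2,4) (1,4) (0,4) (3,3) (2,2) [ray(0,-1) blocked at (4,1); ray(-1,-1) blocked at (2,2)]
W attacks (4,3): yes

Answer: yes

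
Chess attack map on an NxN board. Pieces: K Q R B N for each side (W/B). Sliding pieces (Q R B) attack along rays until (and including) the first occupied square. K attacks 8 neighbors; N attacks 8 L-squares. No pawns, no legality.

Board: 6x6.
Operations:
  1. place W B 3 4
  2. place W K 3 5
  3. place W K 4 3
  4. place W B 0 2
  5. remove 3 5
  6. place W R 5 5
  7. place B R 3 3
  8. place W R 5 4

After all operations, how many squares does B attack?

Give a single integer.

Op 1: place WB@(3,4)
Op 2: place WK@(3,5)
Op 3: place WK@(4,3)
Op 4: place WB@(0,2)
Op 5: remove (3,5)
Op 6: place WR@(5,5)
Op 7: place BR@(3,3)
Op 8: place WR@(5,4)
Per-piece attacks for B:
  BR@(3,3): attacks (3,4) (3,2) (3,1) (3,0) (4,3) (2,3) (1,3) (0,3) [ray(0,1) blocked at (3,4); ray(1,0) blocked at (4,3)]
Union (8 distinct): (0,3) (1,3) (2,3) (3,0) (3,1) (3,2) (3,4) (4,3)

Answer: 8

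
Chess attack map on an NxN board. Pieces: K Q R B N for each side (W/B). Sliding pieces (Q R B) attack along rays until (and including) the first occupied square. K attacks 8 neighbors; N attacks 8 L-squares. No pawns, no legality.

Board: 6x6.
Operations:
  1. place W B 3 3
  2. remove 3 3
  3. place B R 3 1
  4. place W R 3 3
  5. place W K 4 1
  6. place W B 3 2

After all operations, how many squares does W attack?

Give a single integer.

Op 1: place WB@(3,3)
Op 2: remove (3,3)
Op 3: place BR@(3,1)
Op 4: place WR@(3,3)
Op 5: place WK@(4,1)
Op 6: place WB@(3,2)
Per-piece attacks for W:
  WB@(3,2): attacks (4,3) (5,4) (4,1) (2,3) (1,4) (0,5) (2,1) (1,0) [ray(1,-1) blocked at (4,1)]
  WR@(3,3): attacks (3,4) (3,5) (3,2) (4,3) (5,3) (2,3) (1,3) (0,3) [ray(0,-1) blocked at (3,2)]
  WK@(4,1): attacks (4,2) (4,0) (5,1) (3,1) (5,2) (5,0) (3,2) (3,0)
Union (21 distinct): (0,3) (0,5) (1,0) (1,3) (1,4) (2,1) (2,3) (3,0) (3,1) (3,2) (3,4) (3,5) (4,0) (4,1) (4,2) (4,3) (5,0) (5,1) (5,2) (5,3) (5,4)

Answer: 21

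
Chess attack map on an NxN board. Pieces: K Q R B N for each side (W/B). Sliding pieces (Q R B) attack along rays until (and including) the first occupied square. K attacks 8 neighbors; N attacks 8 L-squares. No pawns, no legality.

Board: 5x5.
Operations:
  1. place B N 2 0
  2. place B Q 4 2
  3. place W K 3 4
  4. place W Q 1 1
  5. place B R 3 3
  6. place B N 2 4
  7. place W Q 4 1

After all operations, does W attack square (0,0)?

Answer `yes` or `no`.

Op 1: place BN@(2,0)
Op 2: place BQ@(4,2)
Op 3: place WK@(3,4)
Op 4: place WQ@(1,1)
Op 5: place BR@(3,3)
Op 6: place BN@(2,4)
Op 7: place WQ@(4,1)
Per-piece attacks for W:
  WQ@(1,1): attacks (1,2) (1,3) (1,4) (1,0) (2,1) (3,1) (4,1) (0,1) (2,2) (3,3) (2,0) (0,2) (0,0) [ray(1,0) blocked at (4,1); ray(1,1) blocked at (3,3); ray(1,-1) blocked at (2,0)]
  WK@(3,4): attacks (3,3) (4,4) (2,4) (4,3) (2,3)
  WQ@(4,1): attacks (4,2) (4,0) (3,1) (2,1) (1,1) (3,2) (2,3) (1,4) (3,0) [ray(0,1) blocked at (4,2); ray(-1,0) blocked at (1,1)]
W attacks (0,0): yes

Answer: yes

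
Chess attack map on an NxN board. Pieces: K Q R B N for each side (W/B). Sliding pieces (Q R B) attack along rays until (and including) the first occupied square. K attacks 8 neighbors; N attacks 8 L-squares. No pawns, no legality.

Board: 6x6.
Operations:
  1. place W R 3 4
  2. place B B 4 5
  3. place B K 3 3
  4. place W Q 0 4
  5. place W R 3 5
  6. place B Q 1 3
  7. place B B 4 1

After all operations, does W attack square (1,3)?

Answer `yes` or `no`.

Op 1: place WR@(3,4)
Op 2: place BB@(4,5)
Op 3: place BK@(3,3)
Op 4: place WQ@(0,4)
Op 5: place WR@(3,5)
Op 6: place BQ@(1,3)
Op 7: place BB@(4,1)
Per-piece attacks for W:
  WQ@(0,4): attacks (0,5) (0,3) (0,2) (0,1) (0,0) (1,4) (2,4) (3,4) (1,5) (1,3) [ray(1,0) blocked at (3,4); ray(1,-1) blocked at (1,3)]
  WR@(3,4): attacks (3,5) (3,3) (4,4) (5,4) (2,4) (1,4) (0,4) [ray(0,1) blocked at (3,5); ray(0,-1) blocked at (3,3); ray(-1,0) blocked at (0,4)]
  WR@(3,5): attacks (3,4) (4,5) (2,5) (1,5) (0,5) [ray(0,-1) blocked at (3,4); ray(1,0) blocked at (4,5)]
W attacks (1,3): yes

Answer: yes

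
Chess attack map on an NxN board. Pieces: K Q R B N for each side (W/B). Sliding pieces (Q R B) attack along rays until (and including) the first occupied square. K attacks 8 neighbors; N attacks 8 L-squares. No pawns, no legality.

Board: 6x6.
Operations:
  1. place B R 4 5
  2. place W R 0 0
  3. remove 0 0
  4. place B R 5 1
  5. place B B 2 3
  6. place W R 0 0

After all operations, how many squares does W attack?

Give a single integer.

Op 1: place BR@(4,5)
Op 2: place WR@(0,0)
Op 3: remove (0,0)
Op 4: place BR@(5,1)
Op 5: place BB@(2,3)
Op 6: place WR@(0,0)
Per-piece attacks for W:
  WR@(0,0): attacks (0,1) (0,2) (0,3) (0,4) (0,5) (1,0) (2,0) (3,0) (4,0) (5,0)
Union (10 distinct): (0,1) (0,2) (0,3) (0,4) (0,5) (1,0) (2,0) (3,0) (4,0) (5,0)

Answer: 10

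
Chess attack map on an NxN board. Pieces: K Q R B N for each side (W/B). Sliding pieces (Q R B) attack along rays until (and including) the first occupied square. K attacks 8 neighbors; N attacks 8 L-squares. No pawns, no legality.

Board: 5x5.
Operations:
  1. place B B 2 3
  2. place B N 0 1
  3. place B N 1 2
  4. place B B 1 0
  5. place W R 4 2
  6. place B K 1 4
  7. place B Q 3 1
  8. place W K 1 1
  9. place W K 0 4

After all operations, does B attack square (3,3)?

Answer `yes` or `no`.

Op 1: place BB@(2,3)
Op 2: place BN@(0,1)
Op 3: place BN@(1,2)
Op 4: place BB@(1,0)
Op 5: place WR@(4,2)
Op 6: place BK@(1,4)
Op 7: place BQ@(3,1)
Op 8: place WK@(1,1)
Op 9: place WK@(0,4)
Per-piece attacks for B:
  BN@(0,1): attacks (1,3) (2,2) (2,0)
  BB@(1,0): attacks (2,1) (3,2) (4,3) (0,1) [ray(-1,1) blocked at (0,1)]
  BN@(1,2): attacks (2,4) (3,3) (0,4) (2,0) (3,1) (0,0)
  BK@(1,4): attacks (1,3) (2,4) (0,4) (2,3) (0,3)
  BB@(2,3): attacks (3,4) (3,2) (4,1) (1,4) (1,2) [ray(-1,1) blocked at (1,4); ray(-1,-1) blocked at (1,2)]
  BQ@(3,1): attacks (3,2) (3,3) (3,4) (3,0) (4,1) (2,1) (1,1) (4,2) (4,0) (2,2) (1,3) (0,4) (2,0) [ray(-1,0) blocked at (1,1); ray(1,1) blocked at (4,2); ray(-1,1) blocked at (0,4)]
B attacks (3,3): yes

Answer: yes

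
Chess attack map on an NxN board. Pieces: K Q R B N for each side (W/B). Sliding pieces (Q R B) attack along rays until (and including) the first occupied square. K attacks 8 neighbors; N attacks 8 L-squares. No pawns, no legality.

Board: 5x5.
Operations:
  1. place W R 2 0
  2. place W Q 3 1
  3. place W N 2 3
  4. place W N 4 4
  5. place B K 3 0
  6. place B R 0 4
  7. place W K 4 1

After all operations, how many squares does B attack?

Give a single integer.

Answer: 13

Derivation:
Op 1: place WR@(2,0)
Op 2: place WQ@(3,1)
Op 3: place WN@(2,3)
Op 4: place WN@(4,4)
Op 5: place BK@(3,0)
Op 6: place BR@(0,4)
Op 7: place WK@(4,1)
Per-piece attacks for B:
  BR@(0,4): attacks (0,3) (0,2) (0,1) (0,0) (1,4) (2,4) (3,4) (4,4) [ray(1,0) blocked at (4,4)]
  BK@(3,0): attacks (3,1) (4,0) (2,0) (4,1) (2,1)
Union (13 distinct): (0,0) (0,1) (0,2) (0,3) (1,4) (2,0) (2,1) (2,4) (3,1) (3,4) (4,0) (4,1) (4,4)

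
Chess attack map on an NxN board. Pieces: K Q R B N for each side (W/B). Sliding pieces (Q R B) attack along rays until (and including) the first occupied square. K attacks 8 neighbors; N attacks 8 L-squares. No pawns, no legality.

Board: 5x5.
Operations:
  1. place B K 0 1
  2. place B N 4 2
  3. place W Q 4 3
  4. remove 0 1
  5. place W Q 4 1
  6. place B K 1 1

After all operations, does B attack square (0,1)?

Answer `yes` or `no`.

Op 1: place BK@(0,1)
Op 2: place BN@(4,2)
Op 3: place WQ@(4,3)
Op 4: remove (0,1)
Op 5: place WQ@(4,1)
Op 6: place BK@(1,1)
Per-piece attacks for B:
  BK@(1,1): attacks (1,2) (1,0) (2,1) (0,1) (2,2) (2,0) (0,2) (0,0)
  BN@(4,2): attacks (3,4) (2,3) (3,0) (2,1)
B attacks (0,1): yes

Answer: yes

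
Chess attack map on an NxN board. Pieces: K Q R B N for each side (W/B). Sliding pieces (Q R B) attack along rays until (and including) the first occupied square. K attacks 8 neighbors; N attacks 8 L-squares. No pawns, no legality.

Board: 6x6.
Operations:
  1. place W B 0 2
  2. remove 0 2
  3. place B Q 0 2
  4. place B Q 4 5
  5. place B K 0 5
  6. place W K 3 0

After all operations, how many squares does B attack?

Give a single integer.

Op 1: place WB@(0,2)
Op 2: remove (0,2)
Op 3: place BQ@(0,2)
Op 4: place BQ@(4,5)
Op 5: place BK@(0,5)
Op 6: place WK@(3,0)
Per-piece attacks for B:
  BQ@(0,2): attacks (0,3) (0,4) (0,5) (0,1) (0,0) (1,2) (2,2) (3,2) (4,2) (5,2) (1,3) (2,4) (3,5) (1,1) (2,0) [ray(0,1) blocked at (0,5)]
  BK@(0,5): attacks (0,4) (1,5) (1,4)
  BQ@(4,5): attacks (4,4) (4,3) (4,2) (4,1) (4,0) (5,5) (3,5) (2,5) (1,5) (0,5) (5,4) (3,4) (2,3) (1,2) (0,1) [ray(-1,0) blocked at (0,5)]
Union (26 distinct): (0,0) (0,1) (0,3) (0,4) (0,5) (1,1) (1,2) (1,3) (1,4) (1,5) (2,0) (2,2) (2,3) (2,4) (2,5) (3,2) (3,4) (3,5) (4,0) (4,1) (4,2) (4,3) (4,4) (5,2) (5,4) (5,5)

Answer: 26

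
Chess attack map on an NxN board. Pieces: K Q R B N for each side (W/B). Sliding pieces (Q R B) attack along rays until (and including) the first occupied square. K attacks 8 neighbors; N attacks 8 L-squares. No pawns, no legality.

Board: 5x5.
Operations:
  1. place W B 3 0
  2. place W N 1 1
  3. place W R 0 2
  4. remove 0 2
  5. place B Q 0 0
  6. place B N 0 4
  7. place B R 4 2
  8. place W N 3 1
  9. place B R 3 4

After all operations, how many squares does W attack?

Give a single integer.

Op 1: place WB@(3,0)
Op 2: place WN@(1,1)
Op 3: place WR@(0,2)
Op 4: remove (0,2)
Op 5: place BQ@(0,0)
Op 6: place BN@(0,4)
Op 7: place BR@(4,2)
Op 8: place WN@(3,1)
Op 9: place BR@(3,4)
Per-piece attacks for W:
  WN@(1,1): attacks (2,3) (3,2) (0,3) (3,0)
  WB@(3,0): attacks (4,1) (2,1) (1,2) (0,3)
  WN@(3,1): attacks (4,3) (2,3) (1,2) (1,0)
Union (9 distinct): (0,3) (1,0) (1,2) (2,1) (2,3) (3,0) (3,2) (4,1) (4,3)

Answer: 9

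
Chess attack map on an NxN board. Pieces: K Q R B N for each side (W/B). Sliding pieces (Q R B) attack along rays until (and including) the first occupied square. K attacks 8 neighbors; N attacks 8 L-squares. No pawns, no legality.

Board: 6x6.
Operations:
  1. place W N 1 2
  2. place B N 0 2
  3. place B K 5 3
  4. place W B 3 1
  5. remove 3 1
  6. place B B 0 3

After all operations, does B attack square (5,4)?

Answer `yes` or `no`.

Answer: yes

Derivation:
Op 1: place WN@(1,2)
Op 2: place BN@(0,2)
Op 3: place BK@(5,3)
Op 4: place WB@(3,1)
Op 5: remove (3,1)
Op 6: place BB@(0,3)
Per-piece attacks for B:
  BN@(0,2): attacks (1,4) (2,3) (1,0) (2,1)
  BB@(0,3): attacks (1,4) (2,5) (1,2) [ray(1,-1) blocked at (1,2)]
  BK@(5,3): attacks (5,4) (5,2) (4,3) (4,4) (4,2)
B attacks (5,4): yes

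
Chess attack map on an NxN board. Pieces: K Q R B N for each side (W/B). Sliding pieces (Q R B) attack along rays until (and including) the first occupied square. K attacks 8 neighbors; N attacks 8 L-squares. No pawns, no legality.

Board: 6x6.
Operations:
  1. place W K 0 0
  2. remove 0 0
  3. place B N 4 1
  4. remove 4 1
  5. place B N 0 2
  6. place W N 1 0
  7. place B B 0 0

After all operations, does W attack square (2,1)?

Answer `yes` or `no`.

Answer: no

Derivation:
Op 1: place WK@(0,0)
Op 2: remove (0,0)
Op 3: place BN@(4,1)
Op 4: remove (4,1)
Op 5: place BN@(0,2)
Op 6: place WN@(1,0)
Op 7: place BB@(0,0)
Per-piece attacks for W:
  WN@(1,0): attacks (2,2) (3,1) (0,2)
W attacks (2,1): no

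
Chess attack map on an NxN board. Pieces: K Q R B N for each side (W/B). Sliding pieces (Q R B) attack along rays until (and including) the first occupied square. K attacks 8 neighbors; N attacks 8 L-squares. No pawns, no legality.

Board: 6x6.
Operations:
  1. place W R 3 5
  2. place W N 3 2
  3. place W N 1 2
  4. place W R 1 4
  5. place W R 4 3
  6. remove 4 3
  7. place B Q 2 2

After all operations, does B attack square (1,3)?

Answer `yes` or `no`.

Op 1: place WR@(3,5)
Op 2: place WN@(3,2)
Op 3: place WN@(1,2)
Op 4: place WR@(1,4)
Op 5: place WR@(4,3)
Op 6: remove (4,3)
Op 7: place BQ@(2,2)
Per-piece attacks for B:
  BQ@(2,2): attacks (2,3) (2,4) (2,5) (2,1) (2,0) (3,2) (1,2) (3,3) (4,4) (5,5) (3,1) (4,0) (1,3) (0,4) (1,1) (0,0) [ray(1,0) blocked at (3,2); ray(-1,0) blocked at (1,2)]
B attacks (1,3): yes

Answer: yes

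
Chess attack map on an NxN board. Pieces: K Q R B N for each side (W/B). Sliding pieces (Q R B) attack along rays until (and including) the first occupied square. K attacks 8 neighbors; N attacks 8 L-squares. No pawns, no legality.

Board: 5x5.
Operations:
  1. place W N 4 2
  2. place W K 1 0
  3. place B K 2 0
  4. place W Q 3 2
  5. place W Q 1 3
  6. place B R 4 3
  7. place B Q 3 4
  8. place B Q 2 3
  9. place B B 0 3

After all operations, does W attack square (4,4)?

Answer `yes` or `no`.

Op 1: place WN@(4,2)
Op 2: place WK@(1,0)
Op 3: place BK@(2,0)
Op 4: place WQ@(3,2)
Op 5: place WQ@(1,3)
Op 6: place BR@(4,3)
Op 7: place BQ@(3,4)
Op 8: place BQ@(2,3)
Op 9: place BB@(0,3)
Per-piece attacks for W:
  WK@(1,0): attacks (1,1) (2,0) (0,0) (2,1) (0,1)
  WQ@(1,3): attacks (1,4) (1,2) (1,1) (1,0) (2,3) (0,3) (2,4) (2,2) (3,1) (4,0) (0,4) (0,2) [ray(0,-1) blocked at (1,0); ray(1,0) blocked at (2,3); ray(-1,0) blocked at (0,3)]
  WQ@(3,2): attacks (3,3) (3,4) (3,1) (3,0) (4,2) (2,2) (1,2) (0,2) (4,3) (4,1) (2,3) (2,1) (1,0) [ray(0,1) blocked at (3,4); ray(1,0) blocked at (4,2); ray(1,1) blocked at (4,3); ray(-1,1) blocked at (2,3); ray(-1,-1) blocked at (1,0)]
  WN@(4,2): attacks (3,4) (2,3) (3,0) (2,1)
W attacks (4,4): no

Answer: no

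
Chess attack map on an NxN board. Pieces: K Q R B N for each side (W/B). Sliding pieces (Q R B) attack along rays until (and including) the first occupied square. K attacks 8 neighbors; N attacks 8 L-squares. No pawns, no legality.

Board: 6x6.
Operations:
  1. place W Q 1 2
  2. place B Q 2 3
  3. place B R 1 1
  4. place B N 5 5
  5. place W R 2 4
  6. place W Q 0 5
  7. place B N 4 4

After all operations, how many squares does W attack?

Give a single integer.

Op 1: place WQ@(1,2)
Op 2: place BQ@(2,3)
Op 3: place BR@(1,1)
Op 4: place BN@(5,5)
Op 5: place WR@(2,4)
Op 6: place WQ@(0,5)
Op 7: place BN@(4,4)
Per-piece attacks for W:
  WQ@(0,5): attacks (0,4) (0,3) (0,2) (0,1) (0,0) (1,5) (2,5) (3,5) (4,5) (5,5) (1,4) (2,3) [ray(1,0) blocked at (5,5); ray(1,-1) blocked at (2,3)]
  WQ@(1,2): attacks (1,3) (1,4) (1,5) (1,1) (2,2) (3,2) (4,2) (5,2) (0,2) (2,3) (2,1) (3,0) (0,3) (0,1) [ray(0,-1) blocked at (1,1); ray(1,1) blocked at (2,3)]
  WR@(2,4): attacks (2,5) (2,3) (3,4) (4,4) (1,4) (0,4) [ray(0,-1) blocked at (2,3); ray(1,0) blocked at (4,4)]
Union (22 distinct): (0,0) (0,1) (0,2) (0,3) (0,4) (1,1) (1,3) (1,4) (1,5) (2,1) (2,2) (2,3) (2,5) (3,0) (3,2) (3,4) (3,5) (4,2) (4,4) (4,5) (5,2) (5,5)

Answer: 22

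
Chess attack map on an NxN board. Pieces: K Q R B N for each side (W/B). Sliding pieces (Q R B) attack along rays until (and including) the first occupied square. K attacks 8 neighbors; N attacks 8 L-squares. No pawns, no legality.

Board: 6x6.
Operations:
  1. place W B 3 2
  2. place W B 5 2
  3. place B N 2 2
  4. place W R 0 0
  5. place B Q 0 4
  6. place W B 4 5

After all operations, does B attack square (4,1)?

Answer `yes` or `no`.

Op 1: place WB@(3,2)
Op 2: place WB@(5,2)
Op 3: place BN@(2,2)
Op 4: place WR@(0,0)
Op 5: place BQ@(0,4)
Op 6: place WB@(4,5)
Per-piece attacks for B:
  BQ@(0,4): attacks (0,5) (0,3) (0,2) (0,1) (0,0) (1,4) (2,4) (3,4) (4,4) (5,4) (1,5) (1,3) (2,2) [ray(0,-1) blocked at (0,0); ray(1,-1) blocked at (2,2)]
  BN@(2,2): attacks (3,4) (4,3) (1,4) (0,3) (3,0) (4,1) (1,0) (0,1)
B attacks (4,1): yes

Answer: yes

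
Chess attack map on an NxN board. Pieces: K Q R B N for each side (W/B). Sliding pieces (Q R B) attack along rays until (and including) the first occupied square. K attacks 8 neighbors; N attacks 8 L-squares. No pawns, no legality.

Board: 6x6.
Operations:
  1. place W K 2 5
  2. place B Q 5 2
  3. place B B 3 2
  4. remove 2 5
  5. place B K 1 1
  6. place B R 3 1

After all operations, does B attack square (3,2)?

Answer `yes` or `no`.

Op 1: place WK@(2,5)
Op 2: place BQ@(5,2)
Op 3: place BB@(3,2)
Op 4: remove (2,5)
Op 5: place BK@(1,1)
Op 6: place BR@(3,1)
Per-piece attacks for B:
  BK@(1,1): attacks (1,2) (1,0) (2,1) (0,1) (2,2) (2,0) (0,2) (0,0)
  BR@(3,1): attacks (3,2) (3,0) (4,1) (5,1) (2,1) (1,1) [ray(0,1) blocked at (3,2); ray(-1,0) blocked at (1,1)]
  BB@(3,2): attacks (4,3) (5,4) (4,1) (5,0) (2,3) (1,4) (0,5) (2,1) (1,0)
  BQ@(5,2): attacks (5,3) (5,4) (5,5) (5,1) (5,0) (4,2) (3,2) (4,3) (3,4) (2,5) (4,1) (3,0) [ray(-1,0) blocked at (3,2)]
B attacks (3,2): yes

Answer: yes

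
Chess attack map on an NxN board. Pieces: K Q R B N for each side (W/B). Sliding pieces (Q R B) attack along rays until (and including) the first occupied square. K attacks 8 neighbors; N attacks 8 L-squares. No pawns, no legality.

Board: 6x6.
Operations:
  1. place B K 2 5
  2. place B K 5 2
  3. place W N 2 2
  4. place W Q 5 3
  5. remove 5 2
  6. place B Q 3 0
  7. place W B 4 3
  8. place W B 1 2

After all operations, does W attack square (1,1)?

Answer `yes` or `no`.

Answer: no

Derivation:
Op 1: place BK@(2,5)
Op 2: place BK@(5,2)
Op 3: place WN@(2,2)
Op 4: place WQ@(5,3)
Op 5: remove (5,2)
Op 6: place BQ@(3,0)
Op 7: place WB@(4,3)
Op 8: place WB@(1,2)
Per-piece attacks for W:
  WB@(1,2): attacks (2,3) (3,4) (4,5) (2,1) (3,0) (0,3) (0,1) [ray(1,-1) blocked at (3,0)]
  WN@(2,2): attacks (3,4) (4,3) (1,4) (0,3) (3,0) (4,1) (1,0) (0,1)
  WB@(4,3): attacks (5,4) (5,2) (3,4) (2,5) (3,2) (2,1) (1,0) [ray(-1,1) blocked at (2,5)]
  WQ@(5,3): attacks (5,4) (5,5) (5,2) (5,1) (5,0) (4,3) (4,4) (3,5) (4,2) (3,1) (2,0) [ray(-1,0) blocked at (4,3)]
W attacks (1,1): no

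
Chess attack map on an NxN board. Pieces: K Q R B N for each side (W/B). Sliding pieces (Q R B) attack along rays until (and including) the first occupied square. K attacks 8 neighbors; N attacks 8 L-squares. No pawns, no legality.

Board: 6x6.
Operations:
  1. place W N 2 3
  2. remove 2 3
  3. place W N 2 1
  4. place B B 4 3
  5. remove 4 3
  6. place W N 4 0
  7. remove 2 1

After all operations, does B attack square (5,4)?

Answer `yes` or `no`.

Answer: no

Derivation:
Op 1: place WN@(2,3)
Op 2: remove (2,3)
Op 3: place WN@(2,1)
Op 4: place BB@(4,3)
Op 5: remove (4,3)
Op 6: place WN@(4,0)
Op 7: remove (2,1)
Per-piece attacks for B:
B attacks (5,4): no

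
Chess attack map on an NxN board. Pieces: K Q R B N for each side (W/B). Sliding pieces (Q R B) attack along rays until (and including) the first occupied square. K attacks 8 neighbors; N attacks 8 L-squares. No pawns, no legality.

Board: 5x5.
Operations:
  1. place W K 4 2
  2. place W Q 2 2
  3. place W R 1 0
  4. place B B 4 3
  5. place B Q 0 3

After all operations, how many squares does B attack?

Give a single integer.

Answer: 15

Derivation:
Op 1: place WK@(4,2)
Op 2: place WQ@(2,2)
Op 3: place WR@(1,0)
Op 4: place BB@(4,3)
Op 5: place BQ@(0,3)
Per-piece attacks for B:
  BQ@(0,3): attacks (0,4) (0,2) (0,1) (0,0) (1,3) (2,3) (3,3) (4,3) (1,4) (1,2) (2,1) (3,0) [ray(1,0) blocked at (4,3)]
  BB@(4,3): attacks (3,4) (3,2) (2,1) (1,0) [ray(-1,-1) blocked at (1,0)]
Union (15 distinct): (0,0) (0,1) (0,2) (0,4) (1,0) (1,2) (1,3) (1,4) (2,1) (2,3) (3,0) (3,2) (3,3) (3,4) (4,3)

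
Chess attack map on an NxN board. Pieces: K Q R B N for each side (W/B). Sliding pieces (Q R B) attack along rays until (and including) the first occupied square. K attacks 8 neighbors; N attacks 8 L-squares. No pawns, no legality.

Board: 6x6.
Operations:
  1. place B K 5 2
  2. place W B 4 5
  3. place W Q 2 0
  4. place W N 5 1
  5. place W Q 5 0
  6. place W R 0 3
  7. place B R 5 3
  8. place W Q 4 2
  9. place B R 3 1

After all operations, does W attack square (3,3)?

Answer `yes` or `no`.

Answer: yes

Derivation:
Op 1: place BK@(5,2)
Op 2: place WB@(4,5)
Op 3: place WQ@(2,0)
Op 4: place WN@(5,1)
Op 5: place WQ@(5,0)
Op 6: place WR@(0,3)
Op 7: place BR@(5,3)
Op 8: place WQ@(4,2)
Op 9: place BR@(3,1)
Per-piece attacks for W:
  WR@(0,3): attacks (0,4) (0,5) (0,2) (0,1) (0,0) (1,3) (2,3) (3,3) (4,3) (5,3) [ray(1,0) blocked at (5,3)]
  WQ@(2,0): attacks (2,1) (2,2) (2,3) (2,4) (2,5) (3,0) (4,0) (5,0) (1,0) (0,0) (3,1) (1,1) (0,2) [ray(1,0) blocked at (5,0); ray(1,1) blocked at (3,1)]
  WQ@(4,2): attacks (4,3) (4,4) (4,5) (4,1) (4,0) (5,2) (3,2) (2,2) (1,2) (0,2) (5,3) (5,1) (3,3) (2,4) (1,5) (3,1) [ray(0,1) blocked at (4,5); ray(1,0) blocked at (5,2); ray(1,1) blocked at (5,3); ray(1,-1) blocked at (5,1); ray(-1,-1) blocked at (3,1)]
  WB@(4,5): attacks (5,4) (3,4) (2,3) (1,2) (0,1)
  WQ@(5,0): attacks (5,1) (4,0) (3,0) (2,0) (4,1) (3,2) (2,3) (1,4) (0,5) [ray(0,1) blocked at (5,1); ray(-1,0) blocked at (2,0)]
  WN@(5,1): attacks (4,3) (3,2) (3,0)
W attacks (3,3): yes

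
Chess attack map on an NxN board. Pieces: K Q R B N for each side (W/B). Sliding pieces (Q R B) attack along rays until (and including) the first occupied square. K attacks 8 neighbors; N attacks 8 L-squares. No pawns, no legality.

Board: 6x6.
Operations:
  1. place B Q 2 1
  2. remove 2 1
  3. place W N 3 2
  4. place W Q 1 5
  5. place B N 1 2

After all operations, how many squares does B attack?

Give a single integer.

Op 1: place BQ@(2,1)
Op 2: remove (2,1)
Op 3: place WN@(3,2)
Op 4: place WQ@(1,5)
Op 5: place BN@(1,2)
Per-piece attacks for B:
  BN@(1,2): attacks (2,4) (3,3) (0,4) (2,0) (3,1) (0,0)
Union (6 distinct): (0,0) (0,4) (2,0) (2,4) (3,1) (3,3)

Answer: 6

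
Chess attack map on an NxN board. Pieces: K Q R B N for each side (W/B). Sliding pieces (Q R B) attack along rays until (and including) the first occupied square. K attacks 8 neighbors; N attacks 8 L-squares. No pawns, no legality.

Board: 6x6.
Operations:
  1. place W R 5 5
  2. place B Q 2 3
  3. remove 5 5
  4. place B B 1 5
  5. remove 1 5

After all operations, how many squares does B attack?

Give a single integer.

Op 1: place WR@(5,5)
Op 2: place BQ@(2,3)
Op 3: remove (5,5)
Op 4: place BB@(1,5)
Op 5: remove (1,5)
Per-piece attacks for B:
  BQ@(2,3): attacks (2,4) (2,5) (2,2) (2,1) (2,0) (3,3) (4,3) (5,3) (1,3) (0,3) (3,4) (4,5) (3,2) (4,1) (5,0) (1,4) (0,5) (1,2) (0,1)
Union (19 distinct): (0,1) (0,3) (0,5) (1,2) (1,3) (1,4) (2,0) (2,1) (2,2) (2,4) (2,5) (3,2) (3,3) (3,4) (4,1) (4,3) (4,5) (5,0) (5,3)

Answer: 19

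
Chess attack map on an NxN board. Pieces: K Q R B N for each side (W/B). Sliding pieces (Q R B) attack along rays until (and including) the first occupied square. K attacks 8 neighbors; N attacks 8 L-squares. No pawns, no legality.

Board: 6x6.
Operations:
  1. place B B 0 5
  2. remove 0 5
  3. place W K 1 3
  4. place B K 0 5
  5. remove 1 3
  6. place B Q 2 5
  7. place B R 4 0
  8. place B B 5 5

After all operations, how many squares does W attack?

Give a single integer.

Op 1: place BB@(0,5)
Op 2: remove (0,5)
Op 3: place WK@(1,3)
Op 4: place BK@(0,5)
Op 5: remove (1,3)
Op 6: place BQ@(2,5)
Op 7: place BR@(4,0)
Op 8: place BB@(5,5)
Per-piece attacks for W:
Union (0 distinct): (none)

Answer: 0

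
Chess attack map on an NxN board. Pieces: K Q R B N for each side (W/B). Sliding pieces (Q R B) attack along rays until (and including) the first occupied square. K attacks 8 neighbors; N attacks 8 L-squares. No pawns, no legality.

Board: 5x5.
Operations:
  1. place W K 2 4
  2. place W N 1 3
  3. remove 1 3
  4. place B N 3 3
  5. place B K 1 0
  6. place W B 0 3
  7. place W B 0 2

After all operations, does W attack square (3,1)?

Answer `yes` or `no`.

Op 1: place WK@(2,4)
Op 2: place WN@(1,3)
Op 3: remove (1,3)
Op 4: place BN@(3,3)
Op 5: place BK@(1,0)
Op 6: place WB@(0,3)
Op 7: place WB@(0,2)
Per-piece attacks for W:
  WB@(0,2): attacks (1,3) (2,4) (1,1) (2,0) [ray(1,1) blocked at (2,4)]
  WB@(0,3): attacks (1,4) (1,2) (2,1) (3,0)
  WK@(2,4): attacks (2,3) (3,4) (1,4) (3,3) (1,3)
W attacks (3,1): no

Answer: no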